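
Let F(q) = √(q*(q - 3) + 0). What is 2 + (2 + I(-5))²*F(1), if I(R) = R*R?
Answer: 2 + 729*I*√2 ≈ 2.0 + 1031.0*I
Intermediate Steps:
F(q) = √(q*(-3 + q)) (F(q) = √(q*(-3 + q) + 0) = √(q*(-3 + q)))
I(R) = R²
2 + (2 + I(-5))²*F(1) = 2 + (2 + (-5)²)²*√(1*(-3 + 1)) = 2 + (2 + 25)²*√(1*(-2)) = 2 + 27²*√(-2) = 2 + 729*(I*√2) = 2 + 729*I*√2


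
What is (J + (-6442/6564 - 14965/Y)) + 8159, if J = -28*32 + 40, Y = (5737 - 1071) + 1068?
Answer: 34341871255/4704747 ≈ 7299.4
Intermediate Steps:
Y = 5734 (Y = 4666 + 1068 = 5734)
J = -856 (J = -896 + 40 = -856)
(J + (-6442/6564 - 14965/Y)) + 8159 = (-856 + (-6442/6564 - 14965/5734)) + 8159 = (-856 + (-6442*1/6564 - 14965*1/5734)) + 8159 = (-856 + (-3221/3282 - 14965/5734)) + 8159 = (-856 - 16896086/4704747) + 8159 = -4044159518/4704747 + 8159 = 34341871255/4704747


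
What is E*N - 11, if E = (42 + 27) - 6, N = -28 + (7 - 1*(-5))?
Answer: -1019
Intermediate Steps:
N = -16 (N = -28 + (7 + 5) = -28 + 12 = -16)
E = 63 (E = 69 - 6 = 63)
E*N - 11 = 63*(-16) - 11 = -1008 - 11 = -1019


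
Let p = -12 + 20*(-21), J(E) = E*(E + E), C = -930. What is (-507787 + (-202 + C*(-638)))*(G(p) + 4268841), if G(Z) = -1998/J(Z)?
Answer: 2518386147538205/6912 ≈ 3.6435e+11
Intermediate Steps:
J(E) = 2*E² (J(E) = E*(2*E) = 2*E²)
p = -432 (p = -12 - 420 = -432)
G(Z) = -999/Z² (G(Z) = -1998*1/(2*Z²) = -999/Z²)
(-507787 + (-202 + C*(-638)))*(G(p) + 4268841) = (-507787 + (-202 - 930*(-638)))*(-999/(-432)² + 4268841) = (-507787 + (-202 + 593340))*(-999*1/186624 + 4268841) = (-507787 + 593138)*(-37/6912 + 4268841) = 85351*(29506228955/6912) = 2518386147538205/6912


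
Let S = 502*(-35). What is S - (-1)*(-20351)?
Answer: -37921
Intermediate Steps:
S = -17570
S - (-1)*(-20351) = -17570 - (-1)*(-20351) = -17570 - 1*20351 = -17570 - 20351 = -37921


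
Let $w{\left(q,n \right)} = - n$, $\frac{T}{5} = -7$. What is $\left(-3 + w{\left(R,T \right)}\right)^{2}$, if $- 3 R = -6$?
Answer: $1024$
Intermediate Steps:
$T = -35$ ($T = 5 \left(-7\right) = -35$)
$R = 2$ ($R = \left(- \frac{1}{3}\right) \left(-6\right) = 2$)
$\left(-3 + w{\left(R,T \right)}\right)^{2} = \left(-3 - -35\right)^{2} = \left(-3 + 35\right)^{2} = 32^{2} = 1024$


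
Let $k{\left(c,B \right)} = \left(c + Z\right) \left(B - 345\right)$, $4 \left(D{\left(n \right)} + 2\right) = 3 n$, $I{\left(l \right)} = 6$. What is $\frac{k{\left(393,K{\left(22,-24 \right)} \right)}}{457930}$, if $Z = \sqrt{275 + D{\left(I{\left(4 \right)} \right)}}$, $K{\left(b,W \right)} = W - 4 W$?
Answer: $- \frac{107289}{457930} - \frac{273 \sqrt{1110}}{915860} \approx -0.24422$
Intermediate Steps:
$D{\left(n \right)} = -2 + \frac{3 n}{4}$
$K{\left(b,W \right)} = - 3 W$
$Z = \frac{\sqrt{1110}}{2}$ ($Z = \sqrt{275 + \left(-2 + \frac{3}{4} \cdot 6\right)} = \sqrt{275 + \left(-2 + \frac{9}{2}\right)} = \sqrt{275 + \frac{5}{2}} = \sqrt{\frac{555}{2}} = \frac{\sqrt{1110}}{2} \approx 16.658$)
$k{\left(c,B \right)} = \left(-345 + B\right) \left(c + \frac{\sqrt{1110}}{2}\right)$ ($k{\left(c,B \right)} = \left(c + \frac{\sqrt{1110}}{2}\right) \left(B - 345\right) = \left(c + \frac{\sqrt{1110}}{2}\right) \left(-345 + B\right) = \left(-345 + B\right) \left(c + \frac{\sqrt{1110}}{2}\right)$)
$\frac{k{\left(393,K{\left(22,-24 \right)} \right)}}{457930} = \frac{\left(-345\right) 393 - \frac{345 \sqrt{1110}}{2} + \left(-3\right) \left(-24\right) 393 + \frac{\left(-3\right) \left(-24\right) \sqrt{1110}}{2}}{457930} = \left(-135585 - \frac{345 \sqrt{1110}}{2} + 72 \cdot 393 + \frac{1}{2} \cdot 72 \sqrt{1110}\right) \frac{1}{457930} = \left(-135585 - \frac{345 \sqrt{1110}}{2} + 28296 + 36 \sqrt{1110}\right) \frac{1}{457930} = \left(-107289 - \frac{273 \sqrt{1110}}{2}\right) \frac{1}{457930} = - \frac{107289}{457930} - \frac{273 \sqrt{1110}}{915860}$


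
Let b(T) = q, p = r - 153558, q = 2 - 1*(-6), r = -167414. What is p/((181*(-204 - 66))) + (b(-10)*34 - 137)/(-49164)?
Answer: 2628944993/400440780 ≈ 6.5651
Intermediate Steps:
q = 8 (q = 2 + 6 = 8)
p = -320972 (p = -167414 - 153558 = -320972)
b(T) = 8
p/((181*(-204 - 66))) + (b(-10)*34 - 137)/(-49164) = -320972*1/(181*(-204 - 66)) + (8*34 - 137)/(-49164) = -320972/(181*(-270)) + (272 - 137)*(-1/49164) = -320972/(-48870) + 135*(-1/49164) = -320972*(-1/48870) - 45/16388 = 160486/24435 - 45/16388 = 2628944993/400440780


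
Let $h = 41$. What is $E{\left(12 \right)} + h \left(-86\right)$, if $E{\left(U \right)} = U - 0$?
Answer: $-3514$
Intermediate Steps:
$E{\left(U \right)} = U$ ($E{\left(U \right)} = U + 0 = U$)
$E{\left(12 \right)} + h \left(-86\right) = 12 + 41 \left(-86\right) = 12 - 3526 = -3514$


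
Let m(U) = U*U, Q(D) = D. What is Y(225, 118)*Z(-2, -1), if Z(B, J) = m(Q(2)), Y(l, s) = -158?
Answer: -632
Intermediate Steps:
m(U) = U²
Z(B, J) = 4 (Z(B, J) = 2² = 4)
Y(225, 118)*Z(-2, -1) = -158*4 = -632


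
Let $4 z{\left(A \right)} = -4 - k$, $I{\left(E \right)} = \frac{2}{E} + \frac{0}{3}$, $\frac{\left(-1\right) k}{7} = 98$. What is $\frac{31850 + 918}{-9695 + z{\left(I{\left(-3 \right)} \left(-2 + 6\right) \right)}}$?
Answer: $- \frac{65536}{19049} \approx -3.4404$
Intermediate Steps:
$k = -686$ ($k = \left(-7\right) 98 = -686$)
$I{\left(E \right)} = \frac{2}{E}$ ($I{\left(E \right)} = \frac{2}{E} + 0 \cdot \frac{1}{3} = \frac{2}{E} + 0 = \frac{2}{E}$)
$z{\left(A \right)} = \frac{341}{2}$ ($z{\left(A \right)} = \frac{-4 - -686}{4} = \frac{-4 + 686}{4} = \frac{1}{4} \cdot 682 = \frac{341}{2}$)
$\frac{31850 + 918}{-9695 + z{\left(I{\left(-3 \right)} \left(-2 + 6\right) \right)}} = \frac{31850 + 918}{-9695 + \frac{341}{2}} = \frac{32768}{- \frac{19049}{2}} = 32768 \left(- \frac{2}{19049}\right) = - \frac{65536}{19049}$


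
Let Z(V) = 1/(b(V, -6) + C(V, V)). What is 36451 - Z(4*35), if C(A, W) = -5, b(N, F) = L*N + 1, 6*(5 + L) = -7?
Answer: 94845505/2602 ≈ 36451.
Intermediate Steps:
L = -37/6 (L = -5 + (⅙)*(-7) = -5 - 7/6 = -37/6 ≈ -6.1667)
b(N, F) = 1 - 37*N/6 (b(N, F) = -37*N/6 + 1 = 1 - 37*N/6)
Z(V) = 1/(-4 - 37*V/6) (Z(V) = 1/((1 - 37*V/6) - 5) = 1/(-4 - 37*V/6))
36451 - Z(4*35) = 36451 - (-6)/(24 + 37*(4*35)) = 36451 - (-6)/(24 + 37*140) = 36451 - (-6)/(24 + 5180) = 36451 - (-6)/5204 = 36451 - 1*(-3/2602) = 36451 + 3/2602 = 94845505/2602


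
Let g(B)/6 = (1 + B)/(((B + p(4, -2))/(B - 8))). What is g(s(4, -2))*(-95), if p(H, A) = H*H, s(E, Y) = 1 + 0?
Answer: 7980/17 ≈ 469.41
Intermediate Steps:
s(E, Y) = 1
p(H, A) = H²
g(B) = 6*(1 + B)*(-8 + B)/(16 + B) (g(B) = 6*((1 + B)/(((B + 4²)/(B - 8)))) = 6*((1 + B)/(((B + 16)/(-8 + B)))) = 6*((1 + B)/(((16 + B)/(-8 + B)))) = 6*((1 + B)*((-8 + B)/(16 + B))) = 6*((1 + B)*(-8 + B)/(16 + B)) = 6*(1 + B)*(-8 + B)/(16 + B))
g(s(4, -2))*(-95) = (6*(-8 + 1² - 7*1)/(16 + 1))*(-95) = (6*(-8 + 1 - 7)/17)*(-95) = (6*(1/17)*(-14))*(-95) = -84/17*(-95) = 7980/17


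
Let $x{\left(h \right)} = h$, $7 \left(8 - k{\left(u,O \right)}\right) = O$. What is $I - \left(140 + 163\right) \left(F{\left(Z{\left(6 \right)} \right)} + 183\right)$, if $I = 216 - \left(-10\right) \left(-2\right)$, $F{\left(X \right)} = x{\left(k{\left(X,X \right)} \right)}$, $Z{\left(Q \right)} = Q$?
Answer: $- \frac{401921}{7} \approx -57417.0$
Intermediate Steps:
$k{\left(u,O \right)} = 8 - \frac{O}{7}$
$F{\left(X \right)} = 8 - \frac{X}{7}$
$I = 196$ ($I = 216 - 20 = 196$)
$I - \left(140 + 163\right) \left(F{\left(Z{\left(6 \right)} \right)} + 183\right) = 196 - \left(140 + 163\right) \left(\left(8 - \frac{6}{7}\right) + 183\right) = 196 - 303 \left(\left(8 - \frac{6}{7}\right) + 183\right) = 196 - 303 \left(\frac{50}{7} + 183\right) = 196 - 303 \cdot \frac{1331}{7} = 196 - \frac{403293}{7} = - \frac{401921}{7}$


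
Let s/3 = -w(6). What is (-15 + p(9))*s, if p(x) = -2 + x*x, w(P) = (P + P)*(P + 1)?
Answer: -16128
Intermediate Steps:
w(P) = 2*P*(1 + P) (w(P) = (2*P)*(1 + P) = 2*P*(1 + P))
s = -252 (s = 3*(-2*6*(1 + 6)) = 3*(-2*6*7) = 3*(-1*84) = 3*(-84) = -252)
p(x) = -2 + x²
(-15 + p(9))*s = (-15 + (-2 + 9²))*(-252) = (-15 + (-2 + 81))*(-252) = (-15 + 79)*(-252) = 64*(-252) = -16128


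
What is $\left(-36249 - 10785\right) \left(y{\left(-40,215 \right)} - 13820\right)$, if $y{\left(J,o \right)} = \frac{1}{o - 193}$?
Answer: $\frac{7150085163}{11} \approx 6.5001 \cdot 10^{8}$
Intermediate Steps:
$y{\left(J,o \right)} = \frac{1}{-193 + o}$
$\left(-36249 - 10785\right) \left(y{\left(-40,215 \right)} - 13820\right) = \left(-36249 - 10785\right) \left(\frac{1}{-193 + 215} - 13820\right) = - 47034 \left(\frac{1}{22} - 13820\right) = \left(-47034\right) \left(- \frac{304039}{22}\right) = \frac{7150085163}{11}$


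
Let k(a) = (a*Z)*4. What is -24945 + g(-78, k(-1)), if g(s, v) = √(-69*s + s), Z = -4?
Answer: -24945 + 2*√1326 ≈ -24872.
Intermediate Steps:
k(a) = -16*a (k(a) = (a*(-4))*4 = -4*a*4 = -16*a)
g(s, v) = 2*√17*√(-s) (g(s, v) = √(-68*s) = 2*√17*√(-s))
-24945 + g(-78, k(-1)) = -24945 + 2*√17*√(-1*(-78)) = -24945 + 2*√17*√78 = -24945 + 2*√1326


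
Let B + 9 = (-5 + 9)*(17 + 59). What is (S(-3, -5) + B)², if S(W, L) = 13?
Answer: 94864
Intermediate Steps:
B = 295 (B = -9 + (-5 + 9)*(17 + 59) = -9 + 4*76 = -9 + 304 = 295)
(S(-3, -5) + B)² = (13 + 295)² = 308² = 94864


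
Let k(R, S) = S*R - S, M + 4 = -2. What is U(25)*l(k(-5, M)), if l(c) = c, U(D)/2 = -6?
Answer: -432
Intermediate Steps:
M = -6 (M = -4 - 2 = -6)
U(D) = -12 (U(D) = 2*(-6) = -12)
k(R, S) = -S + R*S (k(R, S) = R*S - S = -S + R*S)
U(25)*l(k(-5, M)) = -(-72)*(-1 - 5) = -(-72)*(-6) = -12*36 = -432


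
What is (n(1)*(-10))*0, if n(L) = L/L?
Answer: 0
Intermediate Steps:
n(L) = 1
(n(1)*(-10))*0 = (1*(-10))*0 = -10*0 = 0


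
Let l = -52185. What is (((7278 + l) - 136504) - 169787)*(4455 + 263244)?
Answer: -94015353402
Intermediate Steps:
(((7278 + l) - 136504) - 169787)*(4455 + 263244) = (((7278 - 52185) - 136504) - 169787)*(4455 + 263244) = ((-44907 - 136504) - 169787)*267699 = (-181411 - 169787)*267699 = -351198*267699 = -94015353402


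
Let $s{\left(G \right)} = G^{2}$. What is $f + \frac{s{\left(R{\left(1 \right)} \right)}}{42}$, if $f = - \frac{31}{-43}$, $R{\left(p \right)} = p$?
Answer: $\frac{1345}{1806} \approx 0.74474$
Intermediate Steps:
$f = \frac{31}{43}$ ($f = \left(-31\right) \left(- \frac{1}{43}\right) = \frac{31}{43} \approx 0.72093$)
$f + \frac{s{\left(R{\left(1 \right)} \right)}}{42} = \frac{31}{43} + \frac{1^{2}}{42} = \frac{31}{43} + \frac{1}{42} \cdot 1 = \frac{31}{43} + \frac{1}{42} = \frac{1345}{1806}$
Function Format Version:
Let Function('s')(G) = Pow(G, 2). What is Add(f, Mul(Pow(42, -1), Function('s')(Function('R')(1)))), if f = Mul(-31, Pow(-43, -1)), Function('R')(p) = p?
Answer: Rational(1345, 1806) ≈ 0.74474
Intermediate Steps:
f = Rational(31, 43) (f = Mul(-31, Rational(-1, 43)) = Rational(31, 43) ≈ 0.72093)
Add(f, Mul(Pow(42, -1), Function('s')(Function('R')(1)))) = Add(Rational(31, 43), Mul(Pow(42, -1), Pow(1, 2))) = Add(Rational(31, 43), Mul(Rational(1, 42), 1)) = Add(Rational(31, 43), Rational(1, 42)) = Rational(1345, 1806)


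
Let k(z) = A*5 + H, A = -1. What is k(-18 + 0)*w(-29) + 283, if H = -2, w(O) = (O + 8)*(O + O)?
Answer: -8243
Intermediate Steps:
w(O) = 2*O*(8 + O) (w(O) = (8 + O)*(2*O) = 2*O*(8 + O))
k(z) = -7 (k(z) = -1*5 - 2 = -5 - 2 = -7)
k(-18 + 0)*w(-29) + 283 = -14*(-29)*(8 - 29) + 283 = -14*(-29)*(-21) + 283 = -7*1218 + 283 = -8526 + 283 = -8243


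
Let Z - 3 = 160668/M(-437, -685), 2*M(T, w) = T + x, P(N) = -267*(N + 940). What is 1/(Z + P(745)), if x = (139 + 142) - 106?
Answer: -131/59096520 ≈ -2.2167e-6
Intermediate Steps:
x = 175 (x = 281 - 106 = 175)
P(N) = -250980 - 267*N (P(N) = -267*(940 + N) = -250980 - 267*N)
M(T, w) = 175/2 + T/2 (M(T, w) = (T + 175)/2 = (175 + T)/2 = 175/2 + T/2)
Z = -160275/131 (Z = 3 + 160668/(175/2 + (½)*(-437)) = 3 + 160668/(175/2 - 437/2) = 3 + 160668/(-131) = 3 + 160668*(-1/131) = 3 - 160668/131 = -160275/131 ≈ -1223.5)
1/(Z + P(745)) = 1/(-160275/131 + (-250980 - 267*745)) = 1/(-160275/131 + (-250980 - 198915)) = 1/(-160275/131 - 449895) = 1/(-59096520/131) = -131/59096520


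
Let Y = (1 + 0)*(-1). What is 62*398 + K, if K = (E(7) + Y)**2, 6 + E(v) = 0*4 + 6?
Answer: 24677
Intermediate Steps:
E(v) = 0 (E(v) = -6 + (0*4 + 6) = -6 + (0 + 6) = -6 + 6 = 0)
Y = -1 (Y = 1*(-1) = -1)
K = 1 (K = (0 - 1)**2 = (-1)**2 = 1)
62*398 + K = 62*398 + 1 = 24676 + 1 = 24677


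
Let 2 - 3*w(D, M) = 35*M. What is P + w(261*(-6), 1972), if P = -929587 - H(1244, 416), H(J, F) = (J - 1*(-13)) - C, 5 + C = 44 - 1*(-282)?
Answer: -953529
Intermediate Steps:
w(D, M) = 2/3 - 35*M/3
C = 321 (C = -5 + (44 - 1*(-282)) = -5 + (44 + 282) = -5 + 326 = 321)
H(J, F) = -308 + J (H(J, F) = (J - 1*(-13)) - 1*321 = (J + 13) - 321 = (13 + J) - 321 = -308 + J)
P = -930523 (P = -929587 - (-308 + 1244) = -929587 - 1*936 = -929587 - 936 = -930523)
P + w(261*(-6), 1972) = -930523 + (2/3 - 35/3*1972) = -930523 + (2/3 - 69020/3) = -930523 - 23006 = -953529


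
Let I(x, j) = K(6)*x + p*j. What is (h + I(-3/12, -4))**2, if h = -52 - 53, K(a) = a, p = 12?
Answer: 95481/4 ≈ 23870.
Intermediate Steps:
I(x, j) = 6*x + 12*j
h = -105
(h + I(-3/12, -4))**2 = (-105 + (6*(-3/12) + 12*(-4)))**2 = (-105 + (6*(-3*1/12) - 48))**2 = (-105 + (6*(-1/4) - 48))**2 = (-105 + (-3/2 - 48))**2 = (-105 - 99/2)**2 = (-309/2)**2 = 95481/4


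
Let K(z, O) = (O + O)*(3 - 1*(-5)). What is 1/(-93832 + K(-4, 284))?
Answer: -1/89288 ≈ -1.1200e-5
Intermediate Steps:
K(z, O) = 16*O (K(z, O) = (2*O)*(3 + 5) = (2*O)*8 = 16*O)
1/(-93832 + K(-4, 284)) = 1/(-93832 + 16*284) = 1/(-93832 + 4544) = 1/(-89288) = -1/89288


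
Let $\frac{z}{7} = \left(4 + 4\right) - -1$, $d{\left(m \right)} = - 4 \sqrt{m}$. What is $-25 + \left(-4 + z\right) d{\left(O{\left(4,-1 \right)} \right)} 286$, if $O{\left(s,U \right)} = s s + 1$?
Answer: $-25 - 67496 \sqrt{17} \approx -2.7832 \cdot 10^{5}$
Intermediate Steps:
$O{\left(s,U \right)} = 1 + s^{2}$ ($O{\left(s,U \right)} = s^{2} + 1 = 1 + s^{2}$)
$z = 63$ ($z = 7 \left(\left(4 + 4\right) - -1\right) = 7 \left(8 + 1\right) = 7 \cdot 9 = 63$)
$-25 + \left(-4 + z\right) d{\left(O{\left(4,-1 \right)} \right)} 286 = -25 + \left(-4 + 63\right) \left(- 4 \sqrt{1 + 4^{2}}\right) 286 = -25 + 59 \left(- 4 \sqrt{1 + 16}\right) 286 = -25 + 59 \left(- 4 \sqrt{17}\right) 286 = -25 + - 236 \sqrt{17} \cdot 286 = -25 - 67496 \sqrt{17}$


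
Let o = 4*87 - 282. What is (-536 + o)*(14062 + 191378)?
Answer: -96556800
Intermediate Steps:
o = 66 (o = 348 - 282 = 66)
(-536 + o)*(14062 + 191378) = (-536 + 66)*(14062 + 191378) = -470*205440 = -96556800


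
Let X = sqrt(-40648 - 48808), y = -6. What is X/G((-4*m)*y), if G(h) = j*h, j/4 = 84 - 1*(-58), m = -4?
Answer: -I*sqrt(5591)/13632 ≈ -0.0054851*I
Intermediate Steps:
j = 568 (j = 4*(84 - 1*(-58)) = 4*(84 + 58) = 4*142 = 568)
G(h) = 568*h
X = 4*I*sqrt(5591) (X = sqrt(-89456) = 4*I*sqrt(5591) ≈ 299.09*I)
X/G((-4*m)*y) = (4*I*sqrt(5591))/((568*(-4*(-4)*(-6)))) = (4*I*sqrt(5591))/((568*(16*(-6)))) = (4*I*sqrt(5591))/((568*(-96))) = (4*I*sqrt(5591))/(-54528) = (4*I*sqrt(5591))*(-1/54528) = -I*sqrt(5591)/13632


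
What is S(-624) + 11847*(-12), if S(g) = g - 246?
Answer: -143034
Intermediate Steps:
S(g) = -246 + g
S(-624) + 11847*(-12) = (-246 - 624) + 11847*(-12) = -870 - 142164 = -143034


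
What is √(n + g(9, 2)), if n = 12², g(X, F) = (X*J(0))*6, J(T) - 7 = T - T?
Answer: 3*√58 ≈ 22.847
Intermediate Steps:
J(T) = 7 (J(T) = 7 + (T - T) = 7 + 0 = 7)
g(X, F) = 42*X (g(X, F) = (X*7)*6 = (7*X)*6 = 42*X)
n = 144
√(n + g(9, 2)) = √(144 + 42*9) = √(144 + 378) = √522 = 3*√58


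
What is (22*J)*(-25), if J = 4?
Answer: -2200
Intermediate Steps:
(22*J)*(-25) = (22*4)*(-25) = 88*(-25) = -2200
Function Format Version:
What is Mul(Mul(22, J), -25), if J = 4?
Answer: -2200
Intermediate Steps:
Mul(Mul(22, J), -25) = Mul(Mul(22, 4), -25) = Mul(88, -25) = -2200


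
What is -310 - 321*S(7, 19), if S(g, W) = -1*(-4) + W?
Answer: -7693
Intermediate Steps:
S(g, W) = 4 + W
-310 - 321*S(7, 19) = -310 - 321*(4 + 19) = -310 - 321*23 = -310 - 7383 = -7693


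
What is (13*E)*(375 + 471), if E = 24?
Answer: 263952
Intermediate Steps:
(13*E)*(375 + 471) = (13*24)*(375 + 471) = 312*846 = 263952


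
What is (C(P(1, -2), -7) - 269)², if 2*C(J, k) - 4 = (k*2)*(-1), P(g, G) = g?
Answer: 67600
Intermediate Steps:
C(J, k) = 2 - k (C(J, k) = 2 + ((k*2)*(-1))/2 = 2 + ((2*k)*(-1))/2 = 2 + (-2*k)/2 = 2 - k)
(C(P(1, -2), -7) - 269)² = ((2 - 1*(-7)) - 269)² = ((2 + 7) - 269)² = (9 - 269)² = (-260)² = 67600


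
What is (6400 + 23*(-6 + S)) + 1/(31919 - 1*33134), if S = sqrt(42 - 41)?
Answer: 7636274/1215 ≈ 6285.0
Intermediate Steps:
S = 1 (S = sqrt(1) = 1)
(6400 + 23*(-6 + S)) + 1/(31919 - 1*33134) = (6400 + 23*(-6 + 1)) + 1/(31919 - 1*33134) = (6400 + 23*(-5)) + 1/(31919 - 33134) = (6400 - 115) + 1/(-1215) = 6285 - 1/1215 = 7636274/1215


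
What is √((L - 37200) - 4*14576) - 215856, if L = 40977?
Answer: -215856 + I*√54527 ≈ -2.1586e+5 + 233.51*I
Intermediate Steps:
√((L - 37200) - 4*14576) - 215856 = √((40977 - 37200) - 4*14576) - 215856 = √(3777 - 58304) - 215856 = √(-54527) - 215856 = I*√54527 - 215856 = -215856 + I*√54527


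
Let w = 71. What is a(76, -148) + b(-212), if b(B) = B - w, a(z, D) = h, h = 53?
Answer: -230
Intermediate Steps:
a(z, D) = 53
b(B) = -71 + B (b(B) = B - 1*71 = B - 71 = -71 + B)
a(76, -148) + b(-212) = 53 + (-71 - 212) = 53 - 283 = -230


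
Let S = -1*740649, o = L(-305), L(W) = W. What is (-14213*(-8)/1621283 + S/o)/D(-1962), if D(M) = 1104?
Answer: 1200836312387/545918411760 ≈ 2.1997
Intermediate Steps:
o = -305
S = -740649
(-14213*(-8)/1621283 + S/o)/D(-1962) = (-14213*(-8)/1621283 - 740649/(-305))/1104 = (113704*(1/1621283) - 740649*(-1/305))*(1/1104) = (113704/1621283 + 740649/305)*(1/1104) = (1200836312387/494491315)*(1/1104) = 1200836312387/545918411760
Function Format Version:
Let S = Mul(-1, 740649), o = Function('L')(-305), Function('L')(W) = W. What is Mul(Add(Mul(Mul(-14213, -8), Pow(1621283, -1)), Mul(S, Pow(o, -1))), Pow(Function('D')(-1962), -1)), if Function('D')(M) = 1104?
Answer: Rational(1200836312387, 545918411760) ≈ 2.1997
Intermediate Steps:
o = -305
S = -740649
Mul(Add(Mul(Mul(-14213, -8), Pow(1621283, -1)), Mul(S, Pow(o, -1))), Pow(Function('D')(-1962), -1)) = Mul(Add(Mul(Mul(-14213, -8), Pow(1621283, -1)), Mul(-740649, Pow(-305, -1))), Pow(1104, -1)) = Mul(Add(Mul(113704, Rational(1, 1621283)), Mul(-740649, Rational(-1, 305))), Rational(1, 1104)) = Mul(Add(Rational(113704, 1621283), Rational(740649, 305)), Rational(1, 1104)) = Mul(Rational(1200836312387, 494491315), Rational(1, 1104)) = Rational(1200836312387, 545918411760)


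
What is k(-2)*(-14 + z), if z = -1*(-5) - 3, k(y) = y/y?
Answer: -12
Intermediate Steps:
k(y) = 1
z = 2 (z = 5 - 3 = 2)
k(-2)*(-14 + z) = 1*(-14 + 2) = 1*(-12) = -12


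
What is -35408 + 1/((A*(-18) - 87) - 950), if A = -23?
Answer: -22059185/623 ≈ -35408.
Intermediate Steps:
-35408 + 1/((A*(-18) - 87) - 950) = -35408 + 1/((-23*(-18) - 87) - 950) = -35408 + 1/((414 - 87) - 950) = -35408 + 1/(327 - 950) = -35408 + 1/(-623) = -35408 - 1/623 = -22059185/623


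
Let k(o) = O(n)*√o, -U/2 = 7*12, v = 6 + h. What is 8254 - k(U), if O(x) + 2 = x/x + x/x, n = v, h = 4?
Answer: 8254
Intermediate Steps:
v = 10 (v = 6 + 4 = 10)
U = -168 (U = -14*12 = -2*84 = -168)
n = 10
O(x) = 0 (O(x) = -2 + (x/x + x/x) = -2 + (1 + 1) = -2 + 2 = 0)
k(o) = 0 (k(o) = 0*√o = 0)
8254 - k(U) = 8254 - 1*0 = 8254 + 0 = 8254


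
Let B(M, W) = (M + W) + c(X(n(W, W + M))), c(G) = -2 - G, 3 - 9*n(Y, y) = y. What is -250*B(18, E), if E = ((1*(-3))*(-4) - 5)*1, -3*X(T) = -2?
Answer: -16750/3 ≈ -5583.3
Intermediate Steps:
n(Y, y) = 1/3 - y/9
X(T) = 2/3 (X(T) = -1/3*(-2) = 2/3)
E = 7 (E = (-3*(-4) - 5)*1 = (12 - 5)*1 = 7*1 = 7)
B(M, W) = -8/3 + M + W (B(M, W) = (M + W) + (-2 - 1*2/3) = (M + W) + (-2 - 2/3) = (M + W) - 8/3 = -8/3 + M + W)
-250*B(18, E) = -250*(-8/3 + 18 + 7) = -250*67/3 = -16750/3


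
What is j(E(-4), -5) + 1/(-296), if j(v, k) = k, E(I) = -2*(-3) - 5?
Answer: -1481/296 ≈ -5.0034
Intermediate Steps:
E(I) = 1 (E(I) = 6 - 5 = 1)
j(E(-4), -5) + 1/(-296) = -5 + 1/(-296) = -5 - 1/296 = -1481/296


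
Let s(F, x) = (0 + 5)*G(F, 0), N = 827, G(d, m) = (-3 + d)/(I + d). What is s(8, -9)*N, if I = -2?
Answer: 20675/6 ≈ 3445.8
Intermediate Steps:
G(d, m) = (-3 + d)/(-2 + d)
s(F, x) = 5*(-3 + F)/(-2 + F) (s(F, x) = (0 + 5)*((-3 + F)/(-2 + F)) = 5*((-3 + F)/(-2 + F)) = 5*(-3 + F)/(-2 + F))
s(8, -9)*N = (5*(-3 + 8)/(-2 + 8))*827 = (5*5/6)*827 = (5*(⅙)*5)*827 = (25/6)*827 = 20675/6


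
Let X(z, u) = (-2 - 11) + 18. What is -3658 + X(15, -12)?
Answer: -3653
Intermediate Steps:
X(z, u) = 5 (X(z, u) = -13 + 18 = 5)
-3658 + X(15, -12) = -3658 + 5 = -3653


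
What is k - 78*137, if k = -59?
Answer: -10745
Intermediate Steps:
k - 78*137 = -59 - 78*137 = -59 - 10686 = -10745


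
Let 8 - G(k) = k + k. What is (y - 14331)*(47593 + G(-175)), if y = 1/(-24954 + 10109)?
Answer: -10201272966896/14845 ≈ -6.8719e+8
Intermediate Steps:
y = -1/14845 (y = 1/(-14845) = -1/14845 ≈ -6.7363e-5)
G(k) = 8 - 2*k (G(k) = 8 - (k + k) = 8 - 2*k)
(y - 14331)*(47593 + G(-175)) = (-1/14845 - 14331)*(47593 + (8 - 2*(-175))) = -212743696*(47593 + (8 + 350))/14845 = -212743696*(47593 + 358)/14845 = -212743696/14845*47951 = -10201272966896/14845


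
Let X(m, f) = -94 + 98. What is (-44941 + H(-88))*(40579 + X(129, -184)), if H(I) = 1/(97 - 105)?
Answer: -14590765407/8 ≈ -1.8238e+9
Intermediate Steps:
H(I) = -⅛ (H(I) = 1/(-8) = -⅛)
X(m, f) = 4
(-44941 + H(-88))*(40579 + X(129, -184)) = (-44941 - ⅛)*(40579 + 4) = -359529/8*40583 = -14590765407/8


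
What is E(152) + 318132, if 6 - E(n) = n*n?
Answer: 295034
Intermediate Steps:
E(n) = 6 - n² (E(n) = 6 - n*n = 6 - n²)
E(152) + 318132 = (6 - 1*152²) + 318132 = (6 - 1*23104) + 318132 = (6 - 23104) + 318132 = -23098 + 318132 = 295034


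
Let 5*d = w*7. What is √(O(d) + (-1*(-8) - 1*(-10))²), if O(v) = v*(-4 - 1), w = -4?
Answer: 4*√22 ≈ 18.762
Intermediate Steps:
d = -28/5 (d = (-4*7)/5 = (⅕)*(-28) = -28/5 ≈ -5.6000)
O(v) = -5*v (O(v) = v*(-5) = -5*v)
√(O(d) + (-1*(-8) - 1*(-10))²) = √(-5*(-28/5) + (-1*(-8) - 1*(-10))²) = √(28 + (8 + 10)²) = √(28 + 18²) = √(28 + 324) = √352 = 4*√22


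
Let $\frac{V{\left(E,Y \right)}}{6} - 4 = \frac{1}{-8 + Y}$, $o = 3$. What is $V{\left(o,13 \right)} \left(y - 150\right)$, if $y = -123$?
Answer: $- \frac{34398}{5} \approx -6879.6$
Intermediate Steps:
$V{\left(E,Y \right)} = 24 + \frac{6}{-8 + Y}$
$V{\left(o,13 \right)} \left(y - 150\right) = \frac{6 \left(-31 + 4 \cdot 13\right)}{-8 + 13} \left(-123 - 150\right) = \frac{6 \left(-31 + 52\right)}{5} \left(-273\right) = 6 \cdot \frac{1}{5} \cdot 21 \left(-273\right) = \frac{126}{5} \left(-273\right) = - \frac{34398}{5}$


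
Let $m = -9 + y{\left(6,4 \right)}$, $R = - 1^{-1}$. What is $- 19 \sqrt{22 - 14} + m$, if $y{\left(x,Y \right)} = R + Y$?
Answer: $-6 - 38 \sqrt{2} \approx -59.74$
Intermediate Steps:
$R = -1$ ($R = \left(-1\right) 1 = -1$)
$y{\left(x,Y \right)} = -1 + Y$
$m = -6$ ($m = -9 + \left(-1 + 4\right) = -9 + 3 = -6$)
$- 19 \sqrt{22 - 14} + m = - 19 \sqrt{22 - 14} - 6 = - 19 \sqrt{8} - 6 = - 19 \cdot 2 \sqrt{2} - 6 = - 38 \sqrt{2} - 6 = -6 - 38 \sqrt{2}$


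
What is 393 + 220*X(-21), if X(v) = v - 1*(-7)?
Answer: -2687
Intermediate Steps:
X(v) = 7 + v (X(v) = v + 7 = 7 + v)
393 + 220*X(-21) = 393 + 220*(7 - 21) = 393 + 220*(-14) = 393 - 3080 = -2687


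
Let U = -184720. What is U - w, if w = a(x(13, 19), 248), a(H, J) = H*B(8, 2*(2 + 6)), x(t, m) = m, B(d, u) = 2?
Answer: -184758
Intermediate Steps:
a(H, J) = 2*H (a(H, J) = H*2 = 2*H)
w = 38 (w = 2*19 = 38)
U - w = -184720 - 1*38 = -184720 - 38 = -184758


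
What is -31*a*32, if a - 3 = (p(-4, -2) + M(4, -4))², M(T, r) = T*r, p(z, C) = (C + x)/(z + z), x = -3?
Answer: -474951/2 ≈ -2.3748e+5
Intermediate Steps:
p(z, C) = (-3 + C)/(2*z) (p(z, C) = (C - 3)/(z + z) = (-3 + C)/((2*z)) = (-3 + C)*(1/(2*z)) = (-3 + C)/(2*z))
a = 15321/64 (a = 3 + ((½)*(-3 - 2)/(-4) + 4*(-4))² = 3 + ((½)*(-¼)*(-5) - 16)² = 3 + (5/8 - 16)² = 3 + (-123/8)² = 3 + 15129/64 = 15321/64 ≈ 239.39)
-31*a*32 = -31*15321/64*32 = -474951/64*32 = -474951/2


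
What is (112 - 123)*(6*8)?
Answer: -528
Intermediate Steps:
(112 - 123)*(6*8) = -11*48 = -528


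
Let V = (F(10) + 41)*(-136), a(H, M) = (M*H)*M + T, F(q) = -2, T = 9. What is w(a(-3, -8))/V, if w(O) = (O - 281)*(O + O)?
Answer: -7076/221 ≈ -32.018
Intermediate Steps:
a(H, M) = 9 + H*M² (a(H, M) = (M*H)*M + 9 = (H*M)*M + 9 = H*M² + 9 = 9 + H*M²)
V = -5304 (V = (-2 + 41)*(-136) = 39*(-136) = -5304)
w(O) = 2*O*(-281 + O) (w(O) = (-281 + O)*(2*O) = 2*O*(-281 + O))
w(a(-3, -8))/V = (2*(9 - 3*(-8)²)*(-281 + (9 - 3*(-8)²)))/(-5304) = (2*(9 - 3*64)*(-281 + (9 - 3*64)))*(-1/5304) = (2*(9 - 192)*(-281 + (9 - 192)))*(-1/5304) = (2*(-183)*(-281 - 183))*(-1/5304) = (2*(-183)*(-464))*(-1/5304) = 169824*(-1/5304) = -7076/221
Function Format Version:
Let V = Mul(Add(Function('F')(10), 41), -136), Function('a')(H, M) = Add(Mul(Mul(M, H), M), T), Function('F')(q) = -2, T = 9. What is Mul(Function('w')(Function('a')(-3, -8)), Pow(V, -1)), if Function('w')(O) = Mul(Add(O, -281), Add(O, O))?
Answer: Rational(-7076, 221) ≈ -32.018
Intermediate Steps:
Function('a')(H, M) = Add(9, Mul(H, Pow(M, 2))) (Function('a')(H, M) = Add(Mul(Mul(M, H), M), 9) = Add(Mul(Mul(H, M), M), 9) = Add(Mul(H, Pow(M, 2)), 9) = Add(9, Mul(H, Pow(M, 2))))
V = -5304 (V = Mul(Add(-2, 41), -136) = Mul(39, -136) = -5304)
Function('w')(O) = Mul(2, O, Add(-281, O)) (Function('w')(O) = Mul(Add(-281, O), Mul(2, O)) = Mul(2, O, Add(-281, O)))
Mul(Function('w')(Function('a')(-3, -8)), Pow(V, -1)) = Mul(Mul(2, Add(9, Mul(-3, Pow(-8, 2))), Add(-281, Add(9, Mul(-3, Pow(-8, 2))))), Pow(-5304, -1)) = Mul(Mul(2, Add(9, Mul(-3, 64)), Add(-281, Add(9, Mul(-3, 64)))), Rational(-1, 5304)) = Mul(Mul(2, Add(9, -192), Add(-281, Add(9, -192))), Rational(-1, 5304)) = Mul(Mul(2, -183, Add(-281, -183)), Rational(-1, 5304)) = Mul(Mul(2, -183, -464), Rational(-1, 5304)) = Mul(169824, Rational(-1, 5304)) = Rational(-7076, 221)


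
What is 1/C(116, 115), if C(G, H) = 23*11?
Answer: 1/253 ≈ 0.0039526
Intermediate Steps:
C(G, H) = 253
1/C(116, 115) = 1/253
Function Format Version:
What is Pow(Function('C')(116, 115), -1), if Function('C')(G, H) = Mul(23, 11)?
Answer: Rational(1, 253) ≈ 0.0039526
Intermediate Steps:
Function('C')(G, H) = 253
Pow(Function('C')(116, 115), -1) = Pow(253, -1) = Rational(1, 253)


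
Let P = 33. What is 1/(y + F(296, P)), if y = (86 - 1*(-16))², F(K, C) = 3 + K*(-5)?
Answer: 1/8927 ≈ 0.00011202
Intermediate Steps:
F(K, C) = 3 - 5*K
y = 10404 (y = (86 + 16)² = 102² = 10404)
1/(y + F(296, P)) = 1/(10404 + (3 - 5*296)) = 1/(10404 + (3 - 1480)) = 1/(10404 - 1477) = 1/8927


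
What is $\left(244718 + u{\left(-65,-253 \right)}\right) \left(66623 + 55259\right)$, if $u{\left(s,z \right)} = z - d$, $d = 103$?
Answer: $29783329284$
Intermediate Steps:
$u{\left(s,z \right)} = -103 + z$ ($u{\left(s,z \right)} = z - 103 = -103 + z$)
$\left(244718 + u{\left(-65,-253 \right)}\right) \left(66623 + 55259\right) = \left(244718 - 356\right) \left(66623 + 55259\right) = \left(244718 - 356\right) 121882 = 244362 \cdot 121882 = 29783329284$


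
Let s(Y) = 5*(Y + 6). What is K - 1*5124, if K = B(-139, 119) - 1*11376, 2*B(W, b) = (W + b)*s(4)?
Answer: -17000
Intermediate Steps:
s(Y) = 30 + 5*Y (s(Y) = 5*(6 + Y) = 30 + 5*Y)
B(W, b) = 25*W + 25*b (B(W, b) = ((W + b)*(30 + 5*4))/2 = ((W + b)*(30 + 20))/2 = ((W + b)*50)/2 = (50*W + 50*b)/2 = 25*W + 25*b)
K = -11876 (K = (25*(-139) + 25*119) - 1*11376 = (-3475 + 2975) - 11376 = -500 - 11376 = -11876)
K - 1*5124 = -11876 - 1*5124 = -11876 - 5124 = -17000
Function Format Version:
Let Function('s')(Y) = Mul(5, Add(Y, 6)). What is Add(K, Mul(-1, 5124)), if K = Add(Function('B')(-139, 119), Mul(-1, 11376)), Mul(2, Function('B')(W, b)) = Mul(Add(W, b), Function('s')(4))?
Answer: -17000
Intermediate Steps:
Function('s')(Y) = Add(30, Mul(5, Y)) (Function('s')(Y) = Mul(5, Add(6, Y)) = Add(30, Mul(5, Y)))
Function('B')(W, b) = Add(Mul(25, W), Mul(25, b)) (Function('B')(W, b) = Mul(Rational(1, 2), Mul(Add(W, b), Add(30, Mul(5, 4)))) = Mul(Rational(1, 2), Mul(Add(W, b), Add(30, 20))) = Mul(Rational(1, 2), Mul(Add(W, b), 50)) = Mul(Rational(1, 2), Add(Mul(50, W), Mul(50, b))) = Add(Mul(25, W), Mul(25, b)))
K = -11876 (K = Add(Add(Mul(25, -139), Mul(25, 119)), Mul(-1, 11376)) = Add(Add(-3475, 2975), -11376) = Add(-500, -11376) = -11876)
Add(K, Mul(-1, 5124)) = Add(-11876, Mul(-1, 5124)) = Add(-11876, -5124) = -17000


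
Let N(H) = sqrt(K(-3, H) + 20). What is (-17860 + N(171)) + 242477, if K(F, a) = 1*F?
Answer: 224617 + sqrt(17) ≈ 2.2462e+5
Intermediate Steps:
K(F, a) = F
N(H) = sqrt(17) (N(H) = sqrt(-3 + 20) = sqrt(17))
(-17860 + N(171)) + 242477 = (-17860 + sqrt(17)) + 242477 = 224617 + sqrt(17)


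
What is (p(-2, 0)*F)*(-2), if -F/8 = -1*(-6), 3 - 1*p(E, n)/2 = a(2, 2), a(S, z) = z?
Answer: 192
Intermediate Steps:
p(E, n) = 2 (p(E, n) = 6 - 2*2 = 6 - 4 = 2)
F = -48 (F = -(-8)*(-6) = -8*6 = -48)
(p(-2, 0)*F)*(-2) = (2*(-48))*(-2) = -96*(-2) = 192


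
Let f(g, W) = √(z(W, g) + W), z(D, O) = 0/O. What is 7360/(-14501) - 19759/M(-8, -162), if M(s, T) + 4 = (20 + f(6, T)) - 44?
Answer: 4007872346/6858973 + 177831*I*√2/946 ≈ 584.33 + 265.85*I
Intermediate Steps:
z(D, O) = 0
f(g, W) = √W (f(g, W) = √(0 + W) = √W)
M(s, T) = -28 + √T (M(s, T) = -4 + ((20 + √T) - 44) = -4 + (-24 + √T) = -28 + √T)
7360/(-14501) - 19759/M(-8, -162) = 7360/(-14501) - 19759/(-28 + √(-162)) = 7360*(-1/14501) - 19759/(-28 + 9*I*√2) = -7360/14501 - 19759/(-28 + 9*I*√2)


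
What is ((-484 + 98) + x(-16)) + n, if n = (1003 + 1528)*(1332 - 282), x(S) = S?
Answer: 2657148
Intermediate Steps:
n = 2657550 (n = 2531*1050 = 2657550)
((-484 + 98) + x(-16)) + n = ((-484 + 98) - 16) + 2657550 = (-386 - 16) + 2657550 = -402 + 2657550 = 2657148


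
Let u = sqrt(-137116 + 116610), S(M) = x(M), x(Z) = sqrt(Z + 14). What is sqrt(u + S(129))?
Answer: sqrt(sqrt(143) + I*sqrt(20506)) ≈ 8.822 + 8.116*I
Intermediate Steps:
x(Z) = sqrt(14 + Z)
S(M) = sqrt(14 + M)
u = I*sqrt(20506) (u = sqrt(-20506) = I*sqrt(20506) ≈ 143.2*I)
sqrt(u + S(129)) = sqrt(I*sqrt(20506) + sqrt(14 + 129)) = sqrt(I*sqrt(20506) + sqrt(143)) = sqrt(sqrt(143) + I*sqrt(20506))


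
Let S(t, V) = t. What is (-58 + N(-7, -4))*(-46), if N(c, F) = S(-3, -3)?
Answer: 2806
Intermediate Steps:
N(c, F) = -3
(-58 + N(-7, -4))*(-46) = (-58 - 3)*(-46) = -61*(-46) = 2806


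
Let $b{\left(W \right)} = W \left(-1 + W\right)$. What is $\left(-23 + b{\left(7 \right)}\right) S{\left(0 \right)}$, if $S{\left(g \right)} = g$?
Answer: $0$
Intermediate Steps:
$\left(-23 + b{\left(7 \right)}\right) S{\left(0 \right)} = \left(-23 + 7 \left(-1 + 7\right)\right) 0 = \left(-23 + 7 \cdot 6\right) 0 = \left(-23 + 42\right) 0 = 19 \cdot 0 = 0$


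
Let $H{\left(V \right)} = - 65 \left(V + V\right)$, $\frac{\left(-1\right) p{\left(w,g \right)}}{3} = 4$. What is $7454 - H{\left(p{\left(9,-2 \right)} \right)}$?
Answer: $5894$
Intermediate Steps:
$p{\left(w,g \right)} = -12$ ($p{\left(w,g \right)} = \left(-3\right) 4 = -12$)
$H{\left(V \right)} = - 130 V$ ($H{\left(V \right)} = - 65 \cdot 2 V = - 130 V$)
$7454 - H{\left(p{\left(9,-2 \right)} \right)} = 7454 - \left(-130\right) \left(-12\right) = 7454 - 1560 = 5894$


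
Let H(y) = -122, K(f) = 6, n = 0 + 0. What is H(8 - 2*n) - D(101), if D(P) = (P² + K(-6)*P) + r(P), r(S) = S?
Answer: -11030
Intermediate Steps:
n = 0
D(P) = P² + 7*P (D(P) = (P² + 6*P) + P = P² + 7*P)
H(8 - 2*n) - D(101) = -122 - 101*(7 + 101) = -122 - 101*108 = -122 - 1*10908 = -122 - 10908 = -11030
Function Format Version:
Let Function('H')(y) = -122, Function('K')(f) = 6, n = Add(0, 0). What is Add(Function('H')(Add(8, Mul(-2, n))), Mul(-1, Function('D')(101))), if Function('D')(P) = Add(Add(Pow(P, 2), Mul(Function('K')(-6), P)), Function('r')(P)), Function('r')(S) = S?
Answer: -11030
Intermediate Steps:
n = 0
Function('D')(P) = Add(Pow(P, 2), Mul(7, P)) (Function('D')(P) = Add(Add(Pow(P, 2), Mul(6, P)), P) = Add(Pow(P, 2), Mul(7, P)))
Add(Function('H')(Add(8, Mul(-2, n))), Mul(-1, Function('D')(101))) = Add(-122, Mul(-1, Mul(101, Add(7, 101)))) = Add(-122, Mul(-1, Mul(101, 108))) = Add(-122, Mul(-1, 10908)) = Add(-122, -10908) = -11030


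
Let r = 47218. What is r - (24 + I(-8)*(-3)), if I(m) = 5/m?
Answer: 377537/8 ≈ 47192.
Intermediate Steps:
r - (24 + I(-8)*(-3)) = 47218 - (24 + (5/(-8))*(-3)) = 47218 - (24 + (5*(-⅛))*(-3)) = 47218 - (24 - 5/8*(-3)) = 47218 - (24 + 15/8) = 47218 - 1*207/8 = 47218 - 207/8 = 377537/8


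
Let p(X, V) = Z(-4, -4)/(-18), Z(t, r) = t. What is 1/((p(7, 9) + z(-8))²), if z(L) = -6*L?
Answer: 81/188356 ≈ 0.00043004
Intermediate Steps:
p(X, V) = 2/9 (p(X, V) = -4/(-18) = -4*(-1/18) = 2/9)
1/((p(7, 9) + z(-8))²) = 1/((2/9 - 6*(-8))²) = 1/((2/9 + 48)²) = 1/((434/9)²) = 1/(188356/81) = 81/188356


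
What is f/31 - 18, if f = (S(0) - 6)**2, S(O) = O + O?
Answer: -522/31 ≈ -16.839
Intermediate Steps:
S(O) = 2*O
f = 36 (f = (2*0 - 6)**2 = (0 - 6)**2 = (-6)**2 = 36)
f/31 - 18 = 36/31 - 18 = -522/31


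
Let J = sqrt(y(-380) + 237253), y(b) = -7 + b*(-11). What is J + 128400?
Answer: 128400 + sqrt(241426) ≈ 1.2889e+5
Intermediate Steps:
y(b) = -7 - 11*b
J = sqrt(241426) (J = sqrt((-7 - 11*(-380)) + 237253) = sqrt((-7 + 4180) + 237253) = sqrt(4173 + 237253) = sqrt(241426) ≈ 491.35)
J + 128400 = sqrt(241426) + 128400 = 128400 + sqrt(241426)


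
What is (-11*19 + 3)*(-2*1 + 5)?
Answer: -618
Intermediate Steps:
(-11*19 + 3)*(-2*1 + 5) = (-209 + 3)*(-2 + 5) = -206*3 = -618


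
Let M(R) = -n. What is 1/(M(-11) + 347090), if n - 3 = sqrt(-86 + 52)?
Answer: 347087/120469385603 + I*sqrt(34)/120469385603 ≈ 2.8811e-6 + 4.8402e-11*I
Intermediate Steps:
n = 3 + I*sqrt(34) (n = 3 + sqrt(-86 + 52) = 3 + sqrt(-34) = 3 + I*sqrt(34) ≈ 3.0 + 5.831*I)
M(R) = -3 - I*sqrt(34) (M(R) = -(3 + I*sqrt(34)) = -3 - I*sqrt(34))
1/(M(-11) + 347090) = 1/((-3 - I*sqrt(34)) + 347090) = 1/(347087 - I*sqrt(34))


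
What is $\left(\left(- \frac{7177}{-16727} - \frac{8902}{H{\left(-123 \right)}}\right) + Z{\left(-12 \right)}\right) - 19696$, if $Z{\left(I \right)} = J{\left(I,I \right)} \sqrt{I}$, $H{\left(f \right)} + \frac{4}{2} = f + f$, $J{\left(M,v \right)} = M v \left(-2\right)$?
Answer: $- \frac{40777077183}{2074148} - 576 i \sqrt{3} \approx -19660.0 - 997.66 i$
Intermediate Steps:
$J{\left(M,v \right)} = - 2 M v$
$H{\left(f \right)} = -2 + 2 f$ ($H{\left(f \right)} = -2 + \left(f + f\right) = -2 + 2 f$)
$Z{\left(I \right)} = - 2 I^{\frac{5}{2}}$ ($Z{\left(I \right)} = - 2 I I \sqrt{I} = - 2 I^{2} \sqrt{I} = - 2 I^{\frac{5}{2}}$)
$\left(\left(- \frac{7177}{-16727} - \frac{8902}{H{\left(-123 \right)}}\right) + Z{\left(-12 \right)}\right) - 19696 = \left(\left(- \frac{7177}{-16727} - \frac{8902}{-2 + 2 \left(-123\right)}\right) - 2 \left(-12\right)^{\frac{5}{2}}\right) - 19696 = \left(\left(\left(-7177\right) \left(- \frac{1}{16727}\right) - \frac{8902}{-2 - 246}\right) - 2 \cdot 288 i \sqrt{3}\right) - 19696 = \left(\left(\frac{7177}{16727} - \frac{8902}{-248}\right) - 576 i \sqrt{3}\right) - 19696 = \left(\left(\frac{7177}{16727} - - \frac{4451}{124}\right) - 576 i \sqrt{3}\right) - 19696 = \left(\left(\frac{7177}{16727} + \frac{4451}{124}\right) - 576 i \sqrt{3}\right) - 19696 = \left(\frac{75341825}{2074148} - 576 i \sqrt{3}\right) - 19696 = - \frac{40777077183}{2074148} - 576 i \sqrt{3}$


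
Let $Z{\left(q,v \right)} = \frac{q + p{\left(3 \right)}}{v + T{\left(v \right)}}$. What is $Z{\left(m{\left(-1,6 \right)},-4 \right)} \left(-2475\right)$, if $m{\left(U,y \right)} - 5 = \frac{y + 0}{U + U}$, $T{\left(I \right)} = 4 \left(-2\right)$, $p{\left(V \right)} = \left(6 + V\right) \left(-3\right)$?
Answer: $- \frac{20625}{4} \approx -5156.3$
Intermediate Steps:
$p{\left(V \right)} = -18 - 3 V$
$T{\left(I \right)} = -8$
$m{\left(U,y \right)} = 5 + \frac{y}{2 U}$ ($m{\left(U,y \right)} = 5 + \frac{y + 0}{U + U} = 5 + \frac{y}{2 U}$)
$Z{\left(q,v \right)} = \frac{-27 + q}{-8 + v}$ ($Z{\left(q,v \right)} = \frac{q - 27}{v - 8} = \frac{q - 27}{-8 + v} = \frac{-27 + q}{-8 + v}$)
$Z{\left(m{\left(-1,6 \right)},-4 \right)} \left(-2475\right) = \frac{-27 + \left(5 + \frac{1}{2} \cdot 6 \frac{1}{-1}\right)}{-8 - 4} \left(-2475\right) = \frac{-27 + \left(5 + \frac{1}{2} \cdot 6 \left(-1\right)\right)}{-12} \left(-2475\right) = - \frac{-27 + \left(5 - 3\right)}{12} \left(-2475\right) = - \frac{-27 + 2}{12} \left(-2475\right) = \left(- \frac{1}{12}\right) \left(-25\right) \left(-2475\right) = \frac{25}{12} \left(-2475\right) = - \frac{20625}{4}$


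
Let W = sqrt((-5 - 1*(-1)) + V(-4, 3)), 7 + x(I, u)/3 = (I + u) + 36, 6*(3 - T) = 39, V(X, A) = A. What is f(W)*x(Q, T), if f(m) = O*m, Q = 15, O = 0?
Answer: 0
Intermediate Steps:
T = -7/2 (T = 3 - 1/6*39 = 3 - 13/2 = -7/2 ≈ -3.5000)
x(I, u) = 87 + 3*I + 3*u (x(I, u) = -21 + 3*((I + u) + 36) = -21 + 3*(36 + I + u) = -21 + (108 + 3*I + 3*u) = 87 + 3*I + 3*u)
W = I (W = sqrt((-5 - 1*(-1)) + 3) = sqrt((-5 + 1) + 3) = sqrt(-4 + 3) = sqrt(-1) = I ≈ 1.0*I)
f(m) = 0 (f(m) = 0*m = 0)
f(W)*x(Q, T) = 0*(87 + 3*15 + 3*(-7/2)) = 0*(87 + 45 - 21/2) = 0*(243/2) = 0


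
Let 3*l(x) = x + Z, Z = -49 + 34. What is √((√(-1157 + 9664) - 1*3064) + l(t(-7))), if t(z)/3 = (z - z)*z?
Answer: √(-3069 + √8507) ≈ 54.56*I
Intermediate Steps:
t(z) = 0 (t(z) = 3*((z - z)*z) = 3*(0*z) = 3*0 = 0)
Z = -15
l(x) = -5 + x/3 (l(x) = (x - 15)/3 = (-15 + x)/3 = -5 + x/3)
√((√(-1157 + 9664) - 1*3064) + l(t(-7))) = √((√(-1157 + 9664) - 1*3064) + (-5 + (⅓)*0)) = √((√8507 - 3064) + (-5 + 0)) = √((-3064 + √8507) - 5) = √(-3069 + √8507)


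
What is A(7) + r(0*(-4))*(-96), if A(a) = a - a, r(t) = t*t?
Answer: 0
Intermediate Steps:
r(t) = t²
A(a) = 0
A(7) + r(0*(-4))*(-96) = 0 + (0*(-4))²*(-96) = 0 + 0²*(-96) = 0 + 0*(-96) = 0 + 0 = 0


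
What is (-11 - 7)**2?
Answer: 324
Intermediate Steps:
(-11 - 7)**2 = (-18)**2 = 324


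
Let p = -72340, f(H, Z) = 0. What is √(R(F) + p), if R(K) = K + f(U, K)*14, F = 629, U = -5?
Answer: I*√71711 ≈ 267.79*I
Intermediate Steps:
R(K) = K (R(K) = K + 0*14 = K + 0 = K)
√(R(F) + p) = √(629 - 72340) = √(-71711) = I*√71711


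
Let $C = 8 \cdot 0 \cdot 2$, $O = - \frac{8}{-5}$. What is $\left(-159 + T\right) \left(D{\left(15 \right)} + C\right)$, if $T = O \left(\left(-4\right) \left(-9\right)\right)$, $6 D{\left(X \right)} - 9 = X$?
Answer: $- \frac{2028}{5} \approx -405.6$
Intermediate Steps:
$D{\left(X \right)} = \frac{3}{2} + \frac{X}{6}$
$O = \frac{8}{5}$ ($O = \left(-8\right) \left(- \frac{1}{5}\right) = \frac{8}{5} \approx 1.6$)
$C = 0$ ($C = 0 \cdot 2 = 0$)
$T = \frac{288}{5}$ ($T = \frac{8 \left(\left(-4\right) \left(-9\right)\right)}{5} = \frac{8}{5} \cdot 36 = \frac{288}{5} \approx 57.6$)
$\left(-159 + T\right) \left(D{\left(15 \right)} + C\right) = \left(-159 + \frac{288}{5}\right) \left(\left(\frac{3}{2} + \frac{1}{6} \cdot 15\right) + 0\right) = - \frac{507 \left(\left(\frac{3}{2} + \frac{5}{2}\right) + 0\right)}{5} = - \frac{507 \left(4 + 0\right)}{5} = \left(- \frac{507}{5}\right) 4 = - \frac{2028}{5}$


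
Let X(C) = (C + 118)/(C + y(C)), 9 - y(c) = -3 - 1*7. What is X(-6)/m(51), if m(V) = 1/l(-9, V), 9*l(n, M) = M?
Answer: 1904/39 ≈ 48.820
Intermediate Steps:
y(c) = 19 (y(c) = 9 - (-3 - 1*7) = 9 - (-3 - 7) = 9 - 1*(-10) = 9 + 10 = 19)
l(n, M) = M/9
m(V) = 9/V (m(V) = 1/(V/9) = 9/V)
X(C) = (118 + C)/(19 + C) (X(C) = (C + 118)/(C + 19) = (118 + C)/(19 + C))
X(-6)/m(51) = ((118 - 6)/(19 - 6))/((9/51)) = (112/13)/((9*(1/51))) = ((1/13)*112)/(3/17) = (112/13)*(17/3) = 1904/39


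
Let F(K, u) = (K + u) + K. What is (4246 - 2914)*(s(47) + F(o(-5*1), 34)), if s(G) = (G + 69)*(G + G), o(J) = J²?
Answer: 14636016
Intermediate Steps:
s(G) = 2*G*(69 + G) (s(G) = (69 + G)*(2*G) = 2*G*(69 + G))
F(K, u) = u + 2*K
(4246 - 2914)*(s(47) + F(o(-5*1), 34)) = (4246 - 2914)*(2*47*(69 + 47) + (34 + 2*(-5*1)²)) = 1332*(2*47*116 + (34 + 2*(-5)²)) = 1332*(10904 + (34 + 2*25)) = 1332*(10904 + (34 + 50)) = 1332*(10904 + 84) = 1332*10988 = 14636016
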